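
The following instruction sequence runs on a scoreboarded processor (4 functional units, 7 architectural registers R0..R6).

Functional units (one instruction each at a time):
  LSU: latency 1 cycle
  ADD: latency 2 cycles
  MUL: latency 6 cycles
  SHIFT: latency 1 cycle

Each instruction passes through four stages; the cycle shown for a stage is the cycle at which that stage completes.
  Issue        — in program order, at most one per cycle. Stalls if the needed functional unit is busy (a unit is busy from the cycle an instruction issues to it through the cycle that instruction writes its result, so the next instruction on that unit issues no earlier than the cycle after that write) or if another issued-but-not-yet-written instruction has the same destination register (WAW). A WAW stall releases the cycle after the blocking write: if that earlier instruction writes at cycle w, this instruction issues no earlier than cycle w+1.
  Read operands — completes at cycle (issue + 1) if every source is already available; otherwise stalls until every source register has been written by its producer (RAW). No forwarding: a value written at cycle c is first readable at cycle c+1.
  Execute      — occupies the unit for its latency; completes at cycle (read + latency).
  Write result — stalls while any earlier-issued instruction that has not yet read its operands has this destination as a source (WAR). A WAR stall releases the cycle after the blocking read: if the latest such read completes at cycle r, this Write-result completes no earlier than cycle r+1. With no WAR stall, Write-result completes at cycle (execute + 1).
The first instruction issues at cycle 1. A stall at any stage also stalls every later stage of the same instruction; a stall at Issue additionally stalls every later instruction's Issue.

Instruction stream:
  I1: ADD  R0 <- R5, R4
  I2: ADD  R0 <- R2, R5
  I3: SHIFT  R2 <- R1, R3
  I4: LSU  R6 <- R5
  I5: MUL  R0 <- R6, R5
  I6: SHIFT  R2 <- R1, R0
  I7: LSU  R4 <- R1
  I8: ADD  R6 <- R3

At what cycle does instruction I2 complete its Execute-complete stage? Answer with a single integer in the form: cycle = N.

I1  is:1  ro:2  ex:4  wr:5
I2  is:6  ro:7  ex:9  wr:10  — struct: ADD busy until I1 writes@5
I3  is:7  ro:8  ex:9  wr:10
I4  is:8  ro:9  ex:10  wr:11
I5  is:11  ro:12  ex:18  wr:19  — WAW R0: wait I2 write@10
I6  is:12  ro:20  ex:21  wr:22  — RAW R0: wait I5 write@19
I7  is:13  ro:14  ex:15  wr:16
I8  is:14  ro:15  ex:17  wr:18

cycle = 9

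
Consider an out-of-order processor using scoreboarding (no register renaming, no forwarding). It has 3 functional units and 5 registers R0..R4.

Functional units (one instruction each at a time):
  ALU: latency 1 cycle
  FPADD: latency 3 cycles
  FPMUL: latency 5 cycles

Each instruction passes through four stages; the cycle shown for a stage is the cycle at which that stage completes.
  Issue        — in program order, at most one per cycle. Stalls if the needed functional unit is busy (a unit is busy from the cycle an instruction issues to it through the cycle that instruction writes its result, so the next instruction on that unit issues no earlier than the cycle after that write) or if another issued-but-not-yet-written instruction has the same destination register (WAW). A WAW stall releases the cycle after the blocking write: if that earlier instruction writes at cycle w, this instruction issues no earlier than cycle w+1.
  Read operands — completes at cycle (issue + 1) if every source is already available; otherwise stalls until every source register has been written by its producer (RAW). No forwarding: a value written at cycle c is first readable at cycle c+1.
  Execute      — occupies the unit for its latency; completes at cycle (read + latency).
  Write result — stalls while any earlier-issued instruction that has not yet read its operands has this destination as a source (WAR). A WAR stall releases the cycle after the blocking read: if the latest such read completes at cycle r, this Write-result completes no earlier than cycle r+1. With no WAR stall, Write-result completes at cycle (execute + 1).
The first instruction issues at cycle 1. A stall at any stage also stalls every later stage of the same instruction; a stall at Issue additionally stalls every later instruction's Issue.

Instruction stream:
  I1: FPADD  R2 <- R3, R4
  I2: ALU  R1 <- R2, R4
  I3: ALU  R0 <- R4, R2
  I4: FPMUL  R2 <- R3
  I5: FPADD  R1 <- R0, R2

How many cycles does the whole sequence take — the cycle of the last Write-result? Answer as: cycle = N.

[I1] 1/2/5/6
[I2] 2/7/8/9  (RAW R2: wait I1 write@6)
[I3] 10/11/12/13  (struct: ALU busy until I2 writes@9)
[I4] 11/12/17/18
[I5] 12/19/22/23  (RAW R2: wait I4 write@18)

cycle = 23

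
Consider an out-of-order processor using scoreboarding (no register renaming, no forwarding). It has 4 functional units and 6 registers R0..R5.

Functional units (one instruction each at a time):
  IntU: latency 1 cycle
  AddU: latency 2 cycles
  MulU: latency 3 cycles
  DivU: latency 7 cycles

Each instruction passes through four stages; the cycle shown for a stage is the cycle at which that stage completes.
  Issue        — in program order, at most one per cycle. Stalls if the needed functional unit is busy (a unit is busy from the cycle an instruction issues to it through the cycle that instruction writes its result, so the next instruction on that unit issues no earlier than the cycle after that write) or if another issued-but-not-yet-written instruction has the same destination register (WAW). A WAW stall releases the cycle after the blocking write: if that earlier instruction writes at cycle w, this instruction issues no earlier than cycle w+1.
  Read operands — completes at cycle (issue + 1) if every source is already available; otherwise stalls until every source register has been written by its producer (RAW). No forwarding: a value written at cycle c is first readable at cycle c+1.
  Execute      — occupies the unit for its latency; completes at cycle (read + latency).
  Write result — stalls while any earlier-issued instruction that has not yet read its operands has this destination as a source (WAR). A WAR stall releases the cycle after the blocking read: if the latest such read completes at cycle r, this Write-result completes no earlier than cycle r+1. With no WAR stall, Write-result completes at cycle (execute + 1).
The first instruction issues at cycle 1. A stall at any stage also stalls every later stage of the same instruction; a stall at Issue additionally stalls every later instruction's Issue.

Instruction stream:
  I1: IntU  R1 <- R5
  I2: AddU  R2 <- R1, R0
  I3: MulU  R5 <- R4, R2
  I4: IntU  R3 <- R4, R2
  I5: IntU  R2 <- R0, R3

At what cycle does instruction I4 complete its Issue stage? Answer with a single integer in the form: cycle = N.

cycle = 5

I1 -> (1, 2, 3, 4)
I2 -> (2, 5, 7, 8)  // RAW R1: wait I1 write@4
I3 -> (3, 9, 12, 13)  // RAW R2: wait I2 write@8
I4 -> (5, 9, 10, 11)  // struct: IntU busy until I1 writes@4, RAW R2: wait I2 write@8
I5 -> (12, 13, 14, 15)  // struct: IntU busy until I4 writes@11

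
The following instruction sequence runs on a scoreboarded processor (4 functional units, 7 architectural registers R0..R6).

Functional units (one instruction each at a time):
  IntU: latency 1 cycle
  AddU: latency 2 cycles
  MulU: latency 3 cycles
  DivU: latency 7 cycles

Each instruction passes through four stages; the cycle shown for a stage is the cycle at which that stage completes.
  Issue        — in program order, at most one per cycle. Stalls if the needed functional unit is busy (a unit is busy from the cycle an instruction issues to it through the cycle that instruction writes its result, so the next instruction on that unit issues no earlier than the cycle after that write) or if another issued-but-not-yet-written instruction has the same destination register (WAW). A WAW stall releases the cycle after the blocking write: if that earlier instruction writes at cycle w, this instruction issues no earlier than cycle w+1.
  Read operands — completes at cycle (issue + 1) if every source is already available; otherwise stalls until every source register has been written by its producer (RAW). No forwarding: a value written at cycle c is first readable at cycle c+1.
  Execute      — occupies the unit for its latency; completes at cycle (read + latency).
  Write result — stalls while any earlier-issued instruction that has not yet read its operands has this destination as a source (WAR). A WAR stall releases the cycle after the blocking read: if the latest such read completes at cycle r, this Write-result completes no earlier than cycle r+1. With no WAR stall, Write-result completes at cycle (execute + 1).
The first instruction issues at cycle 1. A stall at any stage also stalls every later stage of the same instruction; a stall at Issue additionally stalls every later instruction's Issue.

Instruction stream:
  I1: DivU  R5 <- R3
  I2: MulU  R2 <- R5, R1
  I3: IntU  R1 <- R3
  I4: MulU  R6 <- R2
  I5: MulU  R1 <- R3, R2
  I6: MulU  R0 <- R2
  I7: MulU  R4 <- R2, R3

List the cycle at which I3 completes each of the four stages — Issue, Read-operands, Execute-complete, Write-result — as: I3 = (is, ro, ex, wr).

t=1  I1 issues→DivU
t=2  I1 reads | I2 issues→MulU
t=3  I3 issues→IntU
t=4  I3 reads
t=5  I3 exec-done
t=9  I1 exec-done
t=10  I1 writes R5
t=11  I2 reads
t=12  I3 writes R1
t=14  I2 exec-done
t=15  I2 writes R2
t=16  I4 issues→MulU
t=17  I4 reads
t=20  I4 exec-done
t=21  I4 writes R6
t=22  I5 issues→MulU
t=23  I5 reads
t=26  I5 exec-done
t=27  I5 writes R1
t=28  I6 issues→MulU
t=29  I6 reads
t=32  I6 exec-done
t=33  I6 writes R0
t=34  I7 issues→MulU
t=35  I7 reads
t=38  I7 exec-done
t=39  I7 writes R4

I3 = (3, 4, 5, 12)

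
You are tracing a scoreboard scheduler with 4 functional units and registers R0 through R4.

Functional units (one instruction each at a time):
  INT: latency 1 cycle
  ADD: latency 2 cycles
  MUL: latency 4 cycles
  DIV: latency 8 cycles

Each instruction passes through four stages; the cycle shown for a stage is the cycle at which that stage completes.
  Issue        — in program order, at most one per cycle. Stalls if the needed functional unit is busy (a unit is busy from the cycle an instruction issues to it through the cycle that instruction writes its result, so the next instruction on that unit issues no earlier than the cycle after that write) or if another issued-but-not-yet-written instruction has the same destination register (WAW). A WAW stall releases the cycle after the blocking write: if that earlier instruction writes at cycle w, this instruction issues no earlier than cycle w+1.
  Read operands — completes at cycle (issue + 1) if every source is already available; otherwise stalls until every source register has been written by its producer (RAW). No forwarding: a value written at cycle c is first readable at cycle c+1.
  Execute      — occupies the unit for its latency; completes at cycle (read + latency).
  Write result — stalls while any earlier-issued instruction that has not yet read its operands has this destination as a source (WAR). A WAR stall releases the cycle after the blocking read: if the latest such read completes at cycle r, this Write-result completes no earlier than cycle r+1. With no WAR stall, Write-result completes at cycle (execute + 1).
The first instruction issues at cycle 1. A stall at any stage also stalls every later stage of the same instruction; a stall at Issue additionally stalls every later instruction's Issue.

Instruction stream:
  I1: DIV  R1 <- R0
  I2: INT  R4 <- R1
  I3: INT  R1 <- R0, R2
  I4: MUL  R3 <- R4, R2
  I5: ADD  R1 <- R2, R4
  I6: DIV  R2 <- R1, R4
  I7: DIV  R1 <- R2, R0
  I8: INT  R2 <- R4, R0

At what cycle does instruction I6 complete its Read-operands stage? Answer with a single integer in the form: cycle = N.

I1: IS=1 RO=2 EX=10 WR=11
I2: IS=2 RO=12 EX=13 WR=14  [RAW R1: wait I1 write@11]
I3: IS=15 RO=16 EX=17 WR=18  [struct: INT busy until I2 writes@14]
I4: IS=16 RO=17 EX=21 WR=22
I5: IS=19 RO=20 EX=22 WR=23  [WAW R1: wait I3 write@18]
I6: IS=20 RO=24 EX=32 WR=33  [RAW R1: wait I5 write@23]
I7: IS=34 RO=35 EX=43 WR=44  [struct: DIV busy until I6 writes@33]
I8: IS=35 RO=36 EX=37 WR=38

cycle = 24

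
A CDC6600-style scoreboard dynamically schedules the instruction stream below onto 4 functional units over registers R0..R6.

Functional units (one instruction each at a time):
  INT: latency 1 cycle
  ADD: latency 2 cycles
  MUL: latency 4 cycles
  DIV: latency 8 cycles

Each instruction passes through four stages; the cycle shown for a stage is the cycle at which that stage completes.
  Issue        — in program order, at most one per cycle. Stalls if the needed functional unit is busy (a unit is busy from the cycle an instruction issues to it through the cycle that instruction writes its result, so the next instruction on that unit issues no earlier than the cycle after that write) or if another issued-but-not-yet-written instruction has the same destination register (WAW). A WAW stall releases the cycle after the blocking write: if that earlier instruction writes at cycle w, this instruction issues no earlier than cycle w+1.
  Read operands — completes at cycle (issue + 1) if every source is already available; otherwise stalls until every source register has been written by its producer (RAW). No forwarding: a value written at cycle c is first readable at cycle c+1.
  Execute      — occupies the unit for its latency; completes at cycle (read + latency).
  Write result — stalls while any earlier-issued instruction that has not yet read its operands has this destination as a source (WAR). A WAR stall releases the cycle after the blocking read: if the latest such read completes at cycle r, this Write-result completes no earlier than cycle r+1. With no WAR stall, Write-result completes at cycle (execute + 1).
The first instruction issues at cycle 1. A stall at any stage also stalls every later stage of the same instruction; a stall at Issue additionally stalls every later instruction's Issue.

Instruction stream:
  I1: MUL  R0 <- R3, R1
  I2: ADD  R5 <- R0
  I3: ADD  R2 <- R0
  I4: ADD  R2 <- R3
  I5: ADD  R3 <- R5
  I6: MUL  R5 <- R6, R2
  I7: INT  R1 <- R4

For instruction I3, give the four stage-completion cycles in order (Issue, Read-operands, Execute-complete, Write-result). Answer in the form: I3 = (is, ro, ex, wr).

I3 = (12, 13, 15, 16)

1) issue 1, read 2, done 6, write 7
2) issue 2, read 8, done 10, write 11  <RAW R0: wait I1 write@7>
3) issue 12, read 13, done 15, write 16  <struct: ADD busy until I2 writes@11>
4) issue 17, read 18, done 20, write 21  <struct: ADD busy until I3 writes@16>
5) issue 22, read 23, done 25, write 26  <struct: ADD busy until I4 writes@21>
6) issue 23, read 24, done 28, write 29
7) issue 24, read 25, done 26, write 27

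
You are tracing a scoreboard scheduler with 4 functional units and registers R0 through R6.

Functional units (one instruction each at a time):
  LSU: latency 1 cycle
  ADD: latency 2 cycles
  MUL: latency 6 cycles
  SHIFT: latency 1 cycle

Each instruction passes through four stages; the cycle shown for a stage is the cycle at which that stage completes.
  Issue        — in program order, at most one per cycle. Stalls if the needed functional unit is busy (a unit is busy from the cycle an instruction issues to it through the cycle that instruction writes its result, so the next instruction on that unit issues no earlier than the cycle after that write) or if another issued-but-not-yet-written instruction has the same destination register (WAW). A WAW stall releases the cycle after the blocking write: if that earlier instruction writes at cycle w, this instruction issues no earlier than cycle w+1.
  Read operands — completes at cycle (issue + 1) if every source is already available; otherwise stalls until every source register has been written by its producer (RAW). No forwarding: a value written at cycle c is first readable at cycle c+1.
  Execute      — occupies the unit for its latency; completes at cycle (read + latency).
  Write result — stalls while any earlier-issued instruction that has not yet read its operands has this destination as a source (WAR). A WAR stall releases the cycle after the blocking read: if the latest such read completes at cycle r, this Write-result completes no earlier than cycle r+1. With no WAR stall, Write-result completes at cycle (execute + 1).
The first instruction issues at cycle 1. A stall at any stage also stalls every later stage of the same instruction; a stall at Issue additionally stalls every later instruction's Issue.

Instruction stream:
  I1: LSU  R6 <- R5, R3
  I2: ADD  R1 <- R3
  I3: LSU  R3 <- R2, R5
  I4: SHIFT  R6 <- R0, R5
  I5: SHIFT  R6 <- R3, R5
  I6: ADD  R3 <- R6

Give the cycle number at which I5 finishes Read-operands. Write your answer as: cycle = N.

  I1 | 1 | 2 | 3 | 4
  I2 | 2 | 3 | 5 | 6
  I3 | 5 | 6 | 7 | 8   struct: LSU busy until I1 writes@4
  I4 | 6 | 7 | 8 | 9
  I5 | 10 | 11 | 12 | 13   struct: SHIFT busy until I4 writes@9
  I6 | 11 | 14 | 16 | 17   RAW R6: wait I5 write@13

cycle = 11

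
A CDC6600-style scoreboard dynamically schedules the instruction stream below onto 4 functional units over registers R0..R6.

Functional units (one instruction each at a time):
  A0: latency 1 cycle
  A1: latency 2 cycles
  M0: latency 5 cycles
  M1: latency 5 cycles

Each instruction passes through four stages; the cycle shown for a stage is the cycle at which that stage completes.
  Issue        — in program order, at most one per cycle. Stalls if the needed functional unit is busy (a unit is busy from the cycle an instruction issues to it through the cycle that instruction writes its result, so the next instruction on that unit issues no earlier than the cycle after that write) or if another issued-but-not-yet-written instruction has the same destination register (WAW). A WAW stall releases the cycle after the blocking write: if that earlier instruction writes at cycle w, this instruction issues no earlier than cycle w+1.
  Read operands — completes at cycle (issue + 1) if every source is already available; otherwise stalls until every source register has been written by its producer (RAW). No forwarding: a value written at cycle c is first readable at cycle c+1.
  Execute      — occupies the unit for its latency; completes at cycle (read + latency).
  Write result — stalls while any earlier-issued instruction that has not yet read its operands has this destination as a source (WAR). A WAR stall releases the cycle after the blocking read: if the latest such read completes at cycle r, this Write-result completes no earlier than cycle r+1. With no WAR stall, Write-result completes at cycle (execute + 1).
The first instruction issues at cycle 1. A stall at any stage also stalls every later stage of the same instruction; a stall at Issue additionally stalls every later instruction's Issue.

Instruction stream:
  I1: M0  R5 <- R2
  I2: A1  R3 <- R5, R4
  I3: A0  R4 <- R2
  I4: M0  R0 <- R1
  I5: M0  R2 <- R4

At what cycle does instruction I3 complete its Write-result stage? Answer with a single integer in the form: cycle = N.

cycle = 10

c1: I1→M0
c2: I1 RO, I2→A1
c3: I3→A0
c4: I3 RO
c5: I3 EX
c7: I1 EX
c8: I1 WR R5
c9: I2 RO, I4→M0
c10: I3 WR R4, I4 RO
c11: I2 EX
c12: I2 WR R3
c15: I4 EX
c16: I4 WR R0
c17: I5→M0
c18: I5 RO
c23: I5 EX
c24: I5 WR R2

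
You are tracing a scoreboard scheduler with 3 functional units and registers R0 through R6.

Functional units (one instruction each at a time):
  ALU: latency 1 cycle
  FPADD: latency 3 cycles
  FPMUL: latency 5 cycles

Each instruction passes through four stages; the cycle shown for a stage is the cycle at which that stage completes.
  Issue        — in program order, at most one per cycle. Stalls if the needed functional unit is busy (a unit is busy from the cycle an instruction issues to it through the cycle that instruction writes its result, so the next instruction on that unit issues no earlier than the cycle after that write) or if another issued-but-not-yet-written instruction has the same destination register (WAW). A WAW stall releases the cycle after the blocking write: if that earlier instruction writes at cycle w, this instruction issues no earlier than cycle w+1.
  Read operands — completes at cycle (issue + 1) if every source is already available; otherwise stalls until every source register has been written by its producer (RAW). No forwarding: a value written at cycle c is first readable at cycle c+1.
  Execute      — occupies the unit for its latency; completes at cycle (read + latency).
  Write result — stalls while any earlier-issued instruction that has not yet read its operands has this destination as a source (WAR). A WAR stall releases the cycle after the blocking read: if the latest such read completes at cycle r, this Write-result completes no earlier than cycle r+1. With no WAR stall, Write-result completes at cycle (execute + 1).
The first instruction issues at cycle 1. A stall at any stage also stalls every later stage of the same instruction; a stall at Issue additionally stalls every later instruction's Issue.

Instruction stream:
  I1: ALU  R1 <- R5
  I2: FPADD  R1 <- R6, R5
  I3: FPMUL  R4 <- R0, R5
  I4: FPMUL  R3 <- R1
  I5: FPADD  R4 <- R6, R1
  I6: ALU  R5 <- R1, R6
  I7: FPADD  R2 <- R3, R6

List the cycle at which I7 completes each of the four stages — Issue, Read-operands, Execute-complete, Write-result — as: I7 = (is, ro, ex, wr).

cycle 1: I1 dispatched to ALU
cycle 2: I1 operands ready
cycle 3: I1 complete
cycle 4: R1←I1
cycle 5: I2 dispatched to FPADD
cycle 6: I2 operands ready; I3 dispatched to FPMUL
cycle 7: I3 operands ready
cycle 9: I2 complete
cycle 10: R1←I2
cycle 12: I3 complete
cycle 13: R4←I3
cycle 14: I4 dispatched to FPMUL
cycle 15: I4 operands ready; I5 dispatched to FPADD
cycle 16: I5 operands ready; I6 dispatched to ALU
cycle 17: I6 operands ready
cycle 18: I6 complete
cycle 19: I5 complete; R5←I6
cycle 20: I4 complete; R4←I5
cycle 21: R3←I4; I7 dispatched to FPADD
cycle 22: I7 operands ready
cycle 25: I7 complete
cycle 26: R2←I7

I7 = (21, 22, 25, 26)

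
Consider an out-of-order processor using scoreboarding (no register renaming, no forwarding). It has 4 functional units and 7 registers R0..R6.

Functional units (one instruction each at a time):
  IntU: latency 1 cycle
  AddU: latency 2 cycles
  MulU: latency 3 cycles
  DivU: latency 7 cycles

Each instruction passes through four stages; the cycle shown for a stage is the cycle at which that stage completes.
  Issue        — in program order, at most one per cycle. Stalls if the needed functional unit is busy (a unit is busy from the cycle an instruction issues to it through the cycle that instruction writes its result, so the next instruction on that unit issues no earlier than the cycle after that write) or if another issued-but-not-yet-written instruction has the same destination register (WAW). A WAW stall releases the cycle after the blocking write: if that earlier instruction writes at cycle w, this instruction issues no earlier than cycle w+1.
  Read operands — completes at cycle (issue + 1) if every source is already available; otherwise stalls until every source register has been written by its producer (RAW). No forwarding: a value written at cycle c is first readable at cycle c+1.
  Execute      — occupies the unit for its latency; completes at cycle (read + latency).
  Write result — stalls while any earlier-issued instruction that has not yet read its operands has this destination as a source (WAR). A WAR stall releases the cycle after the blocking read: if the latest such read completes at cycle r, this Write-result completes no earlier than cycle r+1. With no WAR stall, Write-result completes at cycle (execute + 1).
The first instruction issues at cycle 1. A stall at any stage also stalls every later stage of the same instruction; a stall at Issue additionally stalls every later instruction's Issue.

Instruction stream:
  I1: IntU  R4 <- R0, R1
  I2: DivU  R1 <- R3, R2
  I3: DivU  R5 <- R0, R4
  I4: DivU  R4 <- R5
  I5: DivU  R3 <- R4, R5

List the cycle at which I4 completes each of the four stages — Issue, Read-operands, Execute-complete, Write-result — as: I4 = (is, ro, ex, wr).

I4 = (22, 23, 30, 31)

[1] issue I1 (IntU)
[2] I1 read-ops, issue I2 (DivU)
[3] I1 finished on IntU, I2 read-ops
[4] I1→R4
[10] I2 finished on DivU
[11] I2→R1
[12] issue I3 (DivU)
[13] I3 read-ops
[20] I3 finished on DivU
[21] I3→R5
[22] issue I4 (DivU)
[23] I4 read-ops
[30] I4 finished on DivU
[31] I4→R4
[32] issue I5 (DivU)
[33] I5 read-ops
[40] I5 finished on DivU
[41] I5→R3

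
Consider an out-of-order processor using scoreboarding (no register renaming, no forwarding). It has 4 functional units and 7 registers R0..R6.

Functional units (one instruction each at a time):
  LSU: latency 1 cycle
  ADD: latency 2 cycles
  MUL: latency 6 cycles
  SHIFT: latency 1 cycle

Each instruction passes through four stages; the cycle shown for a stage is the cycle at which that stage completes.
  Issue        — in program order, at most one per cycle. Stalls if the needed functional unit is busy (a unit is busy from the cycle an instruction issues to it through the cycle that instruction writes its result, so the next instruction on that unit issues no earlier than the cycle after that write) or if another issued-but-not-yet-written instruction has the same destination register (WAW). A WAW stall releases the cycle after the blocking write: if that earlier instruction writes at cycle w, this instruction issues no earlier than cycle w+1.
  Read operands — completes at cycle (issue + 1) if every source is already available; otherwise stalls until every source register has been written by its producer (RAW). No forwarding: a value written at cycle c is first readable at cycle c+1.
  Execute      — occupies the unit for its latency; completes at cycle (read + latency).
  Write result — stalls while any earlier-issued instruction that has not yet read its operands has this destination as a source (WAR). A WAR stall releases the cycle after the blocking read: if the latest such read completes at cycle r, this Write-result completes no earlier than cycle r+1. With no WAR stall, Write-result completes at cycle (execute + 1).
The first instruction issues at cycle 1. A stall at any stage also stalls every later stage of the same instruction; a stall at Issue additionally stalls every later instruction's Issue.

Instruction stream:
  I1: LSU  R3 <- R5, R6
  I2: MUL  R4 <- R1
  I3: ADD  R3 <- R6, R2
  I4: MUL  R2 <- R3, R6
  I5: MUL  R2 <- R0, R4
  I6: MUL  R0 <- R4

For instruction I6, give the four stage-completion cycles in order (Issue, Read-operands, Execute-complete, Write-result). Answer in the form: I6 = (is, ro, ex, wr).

t=1  I1 issues→LSU
t=2  I1 reads, I2 issues→MUL
t=3  I1 exec-done, I2 reads
t=4  I1 writes R3
t=5  I3 issues→ADD
t=6  I3 reads
t=8  I3 exec-done
t=9  I2 exec-done, I3 writes R3
t=10  I2 writes R4
t=11  I4 issues→MUL
t=12  I4 reads
t=18  I4 exec-done
t=19  I4 writes R2
t=20  I5 issues→MUL
t=21  I5 reads
t=27  I5 exec-done
t=28  I5 writes R2
t=29  I6 issues→MUL
t=30  I6 reads
t=36  I6 exec-done
t=37  I6 writes R0

I6 = (29, 30, 36, 37)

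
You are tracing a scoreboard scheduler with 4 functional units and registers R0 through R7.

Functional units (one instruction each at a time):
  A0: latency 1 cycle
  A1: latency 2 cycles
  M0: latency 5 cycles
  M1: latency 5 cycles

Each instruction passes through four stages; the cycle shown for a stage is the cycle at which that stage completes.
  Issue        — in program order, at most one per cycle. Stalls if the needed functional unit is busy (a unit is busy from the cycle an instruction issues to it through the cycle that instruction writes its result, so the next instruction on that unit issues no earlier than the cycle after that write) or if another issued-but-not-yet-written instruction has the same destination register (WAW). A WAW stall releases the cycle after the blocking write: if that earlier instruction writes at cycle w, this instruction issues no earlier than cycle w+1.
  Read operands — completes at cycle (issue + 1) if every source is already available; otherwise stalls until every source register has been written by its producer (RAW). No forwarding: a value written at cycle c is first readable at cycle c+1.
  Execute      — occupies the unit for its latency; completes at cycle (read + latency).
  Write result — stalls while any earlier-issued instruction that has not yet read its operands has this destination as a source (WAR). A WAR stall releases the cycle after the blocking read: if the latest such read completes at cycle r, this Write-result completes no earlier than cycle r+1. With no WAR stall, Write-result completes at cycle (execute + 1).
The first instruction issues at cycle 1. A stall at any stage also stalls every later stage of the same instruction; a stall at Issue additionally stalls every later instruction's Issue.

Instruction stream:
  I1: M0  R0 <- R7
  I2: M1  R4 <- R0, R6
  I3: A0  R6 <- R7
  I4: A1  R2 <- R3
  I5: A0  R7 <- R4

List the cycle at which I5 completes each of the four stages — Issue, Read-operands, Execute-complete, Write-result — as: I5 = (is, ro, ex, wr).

I5 = (11, 16, 17, 18)

1) issue 1, read 2, done 7, write 8
2) issue 2, read 9, done 14, write 15  <RAW R0: wait I1 write@8>
3) issue 3, read 4, done 5, write 10  <WAR R6: wait I2 read@9>
4) issue 4, read 5, done 7, write 8
5) issue 11, read 16, done 17, write 18  <struct: A0 busy until I3 writes@10 / RAW R4: wait I2 write@15>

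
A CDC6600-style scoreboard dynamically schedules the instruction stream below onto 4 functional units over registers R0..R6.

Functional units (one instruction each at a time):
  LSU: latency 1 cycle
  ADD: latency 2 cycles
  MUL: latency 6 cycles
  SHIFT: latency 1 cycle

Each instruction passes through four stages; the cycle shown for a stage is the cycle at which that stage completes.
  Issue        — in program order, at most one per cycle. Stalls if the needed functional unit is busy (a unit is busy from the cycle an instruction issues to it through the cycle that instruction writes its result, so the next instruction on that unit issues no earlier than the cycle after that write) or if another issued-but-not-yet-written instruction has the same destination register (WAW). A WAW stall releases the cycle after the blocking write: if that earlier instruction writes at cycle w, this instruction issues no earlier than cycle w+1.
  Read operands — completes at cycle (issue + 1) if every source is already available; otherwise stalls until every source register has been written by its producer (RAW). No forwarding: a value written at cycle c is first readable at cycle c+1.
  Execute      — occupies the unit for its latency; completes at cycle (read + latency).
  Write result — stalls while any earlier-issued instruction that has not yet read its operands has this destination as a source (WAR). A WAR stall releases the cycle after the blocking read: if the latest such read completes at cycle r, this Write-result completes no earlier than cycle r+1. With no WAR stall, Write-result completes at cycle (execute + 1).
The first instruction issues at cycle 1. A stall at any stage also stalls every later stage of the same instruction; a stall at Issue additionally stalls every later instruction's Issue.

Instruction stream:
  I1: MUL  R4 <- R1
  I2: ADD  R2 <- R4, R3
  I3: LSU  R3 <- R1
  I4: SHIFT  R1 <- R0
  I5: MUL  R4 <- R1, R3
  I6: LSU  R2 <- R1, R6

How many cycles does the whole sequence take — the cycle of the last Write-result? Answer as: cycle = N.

  I1 | 1 | 2 | 8 | 9
  I2 | 2 | 10 | 12 | 13   RAW R4: wait I1 write@9
  I3 | 3 | 4 | 5 | 11   WAR R3: wait I2 read@10
  I4 | 4 | 5 | 6 | 7
  I5 | 10 | 12 | 18 | 19   struct: MUL busy until I1 writes@9 · RAW R3: wait I3 write@11
  I6 | 14 | 15 | 16 | 17   WAW R2: wait I2 write@13

cycle = 19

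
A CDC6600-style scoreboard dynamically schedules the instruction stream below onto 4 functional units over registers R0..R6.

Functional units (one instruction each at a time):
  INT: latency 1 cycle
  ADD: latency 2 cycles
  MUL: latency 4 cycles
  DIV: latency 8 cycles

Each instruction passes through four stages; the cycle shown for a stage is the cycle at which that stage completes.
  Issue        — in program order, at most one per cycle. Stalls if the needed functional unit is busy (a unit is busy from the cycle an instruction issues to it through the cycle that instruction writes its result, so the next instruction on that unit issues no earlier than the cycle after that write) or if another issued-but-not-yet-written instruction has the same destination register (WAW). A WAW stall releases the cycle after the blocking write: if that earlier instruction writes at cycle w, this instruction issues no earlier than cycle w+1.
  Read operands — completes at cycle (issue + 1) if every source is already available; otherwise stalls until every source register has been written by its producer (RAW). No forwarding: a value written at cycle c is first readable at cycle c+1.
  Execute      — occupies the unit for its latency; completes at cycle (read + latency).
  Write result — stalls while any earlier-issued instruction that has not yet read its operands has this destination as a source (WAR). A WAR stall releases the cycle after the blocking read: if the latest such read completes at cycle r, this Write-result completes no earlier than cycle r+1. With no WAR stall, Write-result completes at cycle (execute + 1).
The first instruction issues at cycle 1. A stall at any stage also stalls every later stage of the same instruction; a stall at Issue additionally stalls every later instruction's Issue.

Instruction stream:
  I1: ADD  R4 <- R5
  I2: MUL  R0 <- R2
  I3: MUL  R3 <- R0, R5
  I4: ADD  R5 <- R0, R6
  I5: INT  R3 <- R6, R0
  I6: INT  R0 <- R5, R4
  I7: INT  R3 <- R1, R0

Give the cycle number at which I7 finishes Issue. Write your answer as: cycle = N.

cycle = 24

cycle 1: I1 issues→ADD
cycle 2: I1 reads, I2 issues→MUL
cycle 3: I2 reads
cycle 4: I1 exec-done
cycle 5: I1 writes R4
cycle 7: I2 exec-done
cycle 8: I2 writes R0
cycle 9: I3 issues→MUL
cycle 10: I3 reads, I4 issues→ADD
cycle 11: I4 reads
cycle 13: I4 exec-done
cycle 14: I3 exec-done, I4 writes R5
cycle 15: I3 writes R3
cycle 16: I5 issues→INT
cycle 17: I5 reads
cycle 18: I5 exec-done
cycle 19: I5 writes R3
cycle 20: I6 issues→INT
cycle 21: I6 reads
cycle 22: I6 exec-done
cycle 23: I6 writes R0
cycle 24: I7 issues→INT
cycle 25: I7 reads
cycle 26: I7 exec-done
cycle 27: I7 writes R3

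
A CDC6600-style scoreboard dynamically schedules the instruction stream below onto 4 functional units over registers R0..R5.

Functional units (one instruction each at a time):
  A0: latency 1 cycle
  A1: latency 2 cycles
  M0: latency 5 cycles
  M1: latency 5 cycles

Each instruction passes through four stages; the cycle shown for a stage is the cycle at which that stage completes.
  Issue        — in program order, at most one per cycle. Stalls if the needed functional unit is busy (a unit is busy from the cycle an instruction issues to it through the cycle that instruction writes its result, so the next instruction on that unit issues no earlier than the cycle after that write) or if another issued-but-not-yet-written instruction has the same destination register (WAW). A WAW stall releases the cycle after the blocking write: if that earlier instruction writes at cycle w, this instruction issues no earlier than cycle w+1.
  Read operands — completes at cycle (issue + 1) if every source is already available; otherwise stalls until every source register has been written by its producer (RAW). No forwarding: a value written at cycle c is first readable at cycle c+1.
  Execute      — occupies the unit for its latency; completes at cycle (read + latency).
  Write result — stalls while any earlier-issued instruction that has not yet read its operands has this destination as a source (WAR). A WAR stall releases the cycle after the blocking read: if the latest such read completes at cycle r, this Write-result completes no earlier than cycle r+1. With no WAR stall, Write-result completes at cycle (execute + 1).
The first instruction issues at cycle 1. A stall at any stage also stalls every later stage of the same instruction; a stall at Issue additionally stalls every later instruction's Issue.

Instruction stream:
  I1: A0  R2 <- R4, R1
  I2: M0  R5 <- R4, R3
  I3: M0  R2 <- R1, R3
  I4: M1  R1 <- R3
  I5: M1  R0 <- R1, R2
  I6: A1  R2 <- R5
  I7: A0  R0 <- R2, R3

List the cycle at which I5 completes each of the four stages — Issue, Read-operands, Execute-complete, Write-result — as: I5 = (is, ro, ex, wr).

c1: I1→A0
c2: I1 RO; I2→M0
c3: I1 EX; I2 RO
c4: I1 WR R2
c8: I2 EX
c9: I2 WR R5
c10: I3→M0
c11: I3 RO; I4→M1
c12: I4 RO
c16: I3 EX
c17: I3 WR R2; I4 EX
c18: I4 WR R1
c19: I5→M1
c20: I5 RO; I6→A1
c21: I6 RO
c23: I6 EX
c24: I6 WR R2
c25: I5 EX
c26: I5 WR R0
c27: I7→A0
c28: I7 RO
c29: I7 EX
c30: I7 WR R0

I5 = (19, 20, 25, 26)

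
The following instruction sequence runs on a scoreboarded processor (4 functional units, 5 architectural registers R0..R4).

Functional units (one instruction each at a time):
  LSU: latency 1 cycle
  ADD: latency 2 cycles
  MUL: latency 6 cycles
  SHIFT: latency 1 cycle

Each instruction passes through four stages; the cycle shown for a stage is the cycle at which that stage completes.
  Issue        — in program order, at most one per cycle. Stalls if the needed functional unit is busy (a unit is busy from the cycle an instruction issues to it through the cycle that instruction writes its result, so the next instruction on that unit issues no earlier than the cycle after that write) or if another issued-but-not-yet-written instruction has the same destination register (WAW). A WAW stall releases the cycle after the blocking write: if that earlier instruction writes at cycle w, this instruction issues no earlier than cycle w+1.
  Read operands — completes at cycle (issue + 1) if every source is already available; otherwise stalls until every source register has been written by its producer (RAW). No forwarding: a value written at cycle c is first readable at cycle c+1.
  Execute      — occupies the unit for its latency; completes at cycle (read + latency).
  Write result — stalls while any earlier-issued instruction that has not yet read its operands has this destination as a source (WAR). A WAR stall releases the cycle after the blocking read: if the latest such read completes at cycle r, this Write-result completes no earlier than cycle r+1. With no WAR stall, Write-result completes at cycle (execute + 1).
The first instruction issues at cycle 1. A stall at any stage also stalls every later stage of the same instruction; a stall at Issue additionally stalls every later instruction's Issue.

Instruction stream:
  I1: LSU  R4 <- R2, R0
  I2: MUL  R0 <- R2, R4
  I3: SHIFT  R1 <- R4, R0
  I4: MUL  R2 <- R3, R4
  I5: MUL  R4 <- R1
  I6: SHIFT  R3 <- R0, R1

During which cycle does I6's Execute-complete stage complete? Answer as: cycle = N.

cycle = 25

[I1] 1/2/3/4
[I2] 2/5/11/12  (RAW R4: wait I1 write@4)
[I3] 3/13/14/15  (RAW R0: wait I2 write@12)
[I4] 13/14/20/21  (struct: MUL busy until I2 writes@12)
[I5] 22/23/29/30  (struct: MUL busy until I4 writes@21)
[I6] 23/24/25/26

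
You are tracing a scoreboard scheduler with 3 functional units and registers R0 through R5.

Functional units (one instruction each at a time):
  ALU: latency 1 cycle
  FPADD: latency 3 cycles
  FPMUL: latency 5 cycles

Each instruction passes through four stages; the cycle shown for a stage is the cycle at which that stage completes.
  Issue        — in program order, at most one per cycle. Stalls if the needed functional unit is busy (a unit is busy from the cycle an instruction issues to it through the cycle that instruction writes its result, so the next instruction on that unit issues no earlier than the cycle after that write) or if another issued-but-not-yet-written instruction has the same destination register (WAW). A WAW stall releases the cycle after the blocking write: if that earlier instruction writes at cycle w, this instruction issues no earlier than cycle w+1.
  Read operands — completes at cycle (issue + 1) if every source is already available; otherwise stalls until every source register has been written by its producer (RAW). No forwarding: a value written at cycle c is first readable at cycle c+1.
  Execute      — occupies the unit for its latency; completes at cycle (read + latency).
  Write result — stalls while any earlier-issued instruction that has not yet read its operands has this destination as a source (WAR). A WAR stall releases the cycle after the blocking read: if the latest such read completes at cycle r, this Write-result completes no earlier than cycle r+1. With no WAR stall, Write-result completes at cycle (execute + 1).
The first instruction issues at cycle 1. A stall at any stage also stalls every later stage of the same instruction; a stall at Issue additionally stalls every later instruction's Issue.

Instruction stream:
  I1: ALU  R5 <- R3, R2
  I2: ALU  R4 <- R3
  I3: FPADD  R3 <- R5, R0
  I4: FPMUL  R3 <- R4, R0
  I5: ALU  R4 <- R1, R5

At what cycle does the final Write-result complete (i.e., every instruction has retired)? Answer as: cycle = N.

cycle = 19

[I1] 1/2/3/4
[I2] 5/6/7/8  (struct: ALU busy until I1 writes@4)
[I3] 6/7/10/11
[I4] 12/13/18/19  (WAW R3: wait I3 write@11)
[I5] 13/14/15/16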